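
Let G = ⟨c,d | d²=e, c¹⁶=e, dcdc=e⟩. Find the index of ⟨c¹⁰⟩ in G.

First find ord(c¹⁰) by computing successive powers:
  (c¹⁰)¹ = c¹⁰, (c¹⁰)² = c⁴, (c¹⁰)³ = c¹⁴, (c¹⁰)⁴ = c⁸, (c¹⁰)⁵ = c², (c¹⁰)⁶ = c¹², (c¹⁰)⁷ = c⁶, (c¹⁰)⁸ = e.
So |⟨c¹⁰⟩| = ord(c¹⁰) = 8. With |G| = 32, by Lagrange [G : ⟨c¹⁰⟩] = 32/8 = 4.

Answer: 4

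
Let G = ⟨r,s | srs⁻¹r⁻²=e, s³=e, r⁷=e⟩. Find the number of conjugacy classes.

The conjugacy classes (representative and size) are:
  [e] (size 1), [r²] (size 3), [r⁵] (size 3), [s] (size 7), [s²] (size 7).
Class equation: 1 + 3 + 3 + 7 + 7 = 21 = |G|. So G has 5 conjugacy classes.

Answer: 5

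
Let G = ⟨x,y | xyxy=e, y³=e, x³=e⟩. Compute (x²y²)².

Compute successive powers of (x²y²), reducing at each step:
  (x²y²)²: (x²y²) · x² = y;   y · y² = e

Answer: e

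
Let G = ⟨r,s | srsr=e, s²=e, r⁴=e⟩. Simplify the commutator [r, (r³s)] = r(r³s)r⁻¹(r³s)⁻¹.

[r, (r³s)] = r·(r³s)·r⁻¹·(r³s)⁻¹.
  r · (r³s) = s
  s · (r³) = rs
  (rs) · (r³s) = r²

Answer: r²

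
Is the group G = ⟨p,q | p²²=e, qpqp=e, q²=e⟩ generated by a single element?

Every cyclic group is abelian. But p·q = pq while q·p = p²¹q, so p·q ≠ q·p and G is not abelian. Hence G is not cyclic.

Answer: No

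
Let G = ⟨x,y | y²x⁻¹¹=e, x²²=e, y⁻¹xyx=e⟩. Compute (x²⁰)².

Compute successive powers of (x²⁰), reducing at each step:
  (x²⁰)²: (x²⁰) · x²⁰ = x¹⁸

Answer: x¹⁸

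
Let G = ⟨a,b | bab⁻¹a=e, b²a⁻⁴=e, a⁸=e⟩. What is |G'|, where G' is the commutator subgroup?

G' = [G, G] is generated by all commutators. The generator-pair commutators are: [a, b] = a².
The subgroup they normally generate is {e, a², a⁴, a⁶}, of order 4.
Check: |G/G'| = 16/4 = 4 is the order of the abelianisation.

Answer: 4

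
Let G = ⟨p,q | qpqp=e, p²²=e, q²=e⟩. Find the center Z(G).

An element z ∈ Z(G) iff z commutes with every generator.
For example p¹¹ is central: (p¹¹)·p = p¹² = p·(p¹¹); (p¹¹)·q = p¹¹q = q·(p¹¹).
Whereas p ∉ Z(G) since p·q = pq ≠ p²¹q = q·p.
Checking each of the 44 elements this way gives Z(G) = {e, p¹¹}, of order 2.

Answer: {e, p¹¹}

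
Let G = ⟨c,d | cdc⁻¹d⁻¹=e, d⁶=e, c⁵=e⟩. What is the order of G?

Enumerate words in the generators, reducing via the relations: the distinct elements are
  {c, d, e, cd, c², c³, c⁴, d², d³, d⁴, d⁵, cd², cd³, cd⁴, cd⁵, c²d, c³d, c⁴d, c²d², c²d³, c²d⁴, c²d⁵, c³d², c³d³, c³d⁴, c³d⁵, c⁴d², c⁴d³, c⁴d⁴, c⁴d⁵}.
No further products give new elements, so |G| = 30.

Answer: 30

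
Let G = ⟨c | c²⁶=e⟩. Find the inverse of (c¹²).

The order of (c¹²) is 13 (smallest k with (c¹²)ᵏ = e), so (c¹²)⁻¹ = (c¹²)¹² = c¹⁴.
Check: (c¹²) · (c¹⁴) → (c¹²) · c¹⁴ = e, giving e as required.

Answer: c¹⁴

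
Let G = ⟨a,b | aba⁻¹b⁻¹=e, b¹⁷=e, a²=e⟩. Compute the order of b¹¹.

Compute successive powers until reaching e:
  (b¹¹)¹ = b¹¹, (b¹¹)² = b⁵, (b¹¹)³ = b¹⁶, (b¹¹)⁴ = b¹⁰, (b¹¹)⁵ = b⁴, (b¹¹)⁶ = b¹⁵, (b¹¹)⁷ = b⁹, (b¹¹)⁸ = b³, (b¹¹)⁹ = b¹⁴, (b¹¹)¹⁰ = b⁸, (b¹¹)¹¹ = b², (b¹¹)¹² = b¹³, (b¹¹)¹³ = b⁷, (b¹¹)¹⁴ = b, (b¹¹)¹⁵ = b¹², (b¹¹)¹⁶ = b⁶, (b¹¹)¹⁷ = e.
The smallest positive k with (b¹¹)ᵏ = e is 17.

Answer: 17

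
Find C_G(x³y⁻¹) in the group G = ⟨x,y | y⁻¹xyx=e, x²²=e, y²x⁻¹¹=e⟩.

⟨x³y⁻¹⟩ ⊆ C_G(x³y⁻¹) since powers of x³y⁻¹ commute with x³y⁻¹; so |C_G(x³y⁻¹)| ≥ |⟨x³y⁻¹⟩| = 4.
By orbit–stabilizer, |C_G(x³y⁻¹)| = |G| / |conj. class of x³y⁻¹| = 44 / 11 = 4.
The 4 elements commuting with x³y⁻¹ are {e, x¹¹, x³y, x³y⁻¹}.

Answer: {e, x¹¹, x³y, x³y⁻¹}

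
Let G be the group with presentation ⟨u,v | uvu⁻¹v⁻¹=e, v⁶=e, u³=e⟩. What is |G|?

Enumerate words in the generators, reducing via the relations: the distinct elements are
  {e, u, v, uv, u², v², v³, v⁴, v⁵, uv², uv³, uv⁴, uv⁵, u²v, u²v², u²v³, u²v⁴, u²v⁵}.
No further products give new elements, so |G| = 18.

Answer: 18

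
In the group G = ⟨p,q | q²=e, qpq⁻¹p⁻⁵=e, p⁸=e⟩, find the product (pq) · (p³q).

Compute (pq) · (p³q) by multiplying left to right and reducing via the relations at each step:
  (pq) · p³ = q
  q · q = e

Answer: e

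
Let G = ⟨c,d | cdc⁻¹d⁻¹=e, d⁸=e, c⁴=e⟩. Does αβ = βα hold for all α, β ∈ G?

Each pair of generators commutes: c·d = cd = d·c. Since the generators pairwise commute, every element of G commutes with every other, so G is abelian.

Answer: Yes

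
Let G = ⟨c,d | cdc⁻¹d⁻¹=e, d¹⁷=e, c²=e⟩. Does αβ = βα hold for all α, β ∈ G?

Each pair of generators commutes: c·d = cd = d·c. Since the generators pairwise commute, every element of G commutes with every other, so G is abelian.

Answer: Yes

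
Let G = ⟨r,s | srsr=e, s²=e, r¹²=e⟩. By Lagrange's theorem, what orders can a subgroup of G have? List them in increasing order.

|G| = 24 = 2³ · 3. By Lagrange's theorem the order of any subgroup divides 24; the divisors of 24 are 1, 2, 3, 4, 6, 8, 12, 24.

Answer: 1, 2, 3, 4, 6, 8, 12, 24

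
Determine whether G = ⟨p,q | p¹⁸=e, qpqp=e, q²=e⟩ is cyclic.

Every cyclic group is abelian. But p·q = pq while q·p = p¹⁷q, so p·q ≠ q·p and G is not abelian. Hence G is not cyclic.

Answer: No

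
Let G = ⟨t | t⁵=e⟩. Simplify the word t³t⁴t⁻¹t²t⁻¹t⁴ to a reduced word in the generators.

Multiply left to right, reducing at each step:
  (t³) · t⁴ = t²
  (t²) · t⁻¹ = t
  t · t² = t³
  (t³) · t⁻¹ = t²
  (t²) · t⁴ = t

Answer: t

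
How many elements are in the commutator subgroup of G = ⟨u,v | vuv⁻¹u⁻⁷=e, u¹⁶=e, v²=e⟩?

G' = [G, G] is generated by all commutators. The generator-pair commutators are: [u, v] = u¹⁰.
The subgroup they normally generate is {e, u², u⁴, u⁶, u⁸, u¹⁰, u¹², u¹⁴}, of order 8.
Check: |G/G'| = 32/8 = 4 is the order of the abelianisation.

Answer: 8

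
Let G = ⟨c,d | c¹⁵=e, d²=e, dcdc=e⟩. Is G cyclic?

Every cyclic group is abelian. But c·d = cd while d·c = c¹⁴d, so c·d ≠ d·c and G is not abelian. Hence G is not cyclic.

Answer: No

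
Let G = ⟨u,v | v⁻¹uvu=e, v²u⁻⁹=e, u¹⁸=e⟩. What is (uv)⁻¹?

The order of (uv) is 4 (smallest k with (uv)ᵏ = e), so (uv)⁻¹ = (uv)³ = uv⁻¹.
Check: (uv) · (uv⁻¹) → (uv) · u = v;   v · v⁻¹ = e, giving e as required.

Answer: uv⁻¹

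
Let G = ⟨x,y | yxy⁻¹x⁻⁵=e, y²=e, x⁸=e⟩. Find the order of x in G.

Compute successive powers until reaching e:
  x¹ = x, x² = x², x³ = x³, x⁴ = x⁴, x⁵ = x⁵, x⁶ = x⁶, x⁷ = x⁷, x⁸ = e.
The smallest positive k with xᵏ = e is 8.

Answer: 8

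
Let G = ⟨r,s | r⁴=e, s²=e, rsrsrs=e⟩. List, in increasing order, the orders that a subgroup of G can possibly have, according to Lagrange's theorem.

|G| = 24 = 2³ · 3. By Lagrange's theorem the order of any subgroup divides 24; the divisors of 24 are 1, 2, 3, 4, 6, 8, 12, 24.

Answer: 1, 2, 3, 4, 6, 8, 12, 24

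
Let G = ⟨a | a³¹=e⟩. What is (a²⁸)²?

Compute successive powers of (a²⁸), reducing at each step:
  (a²⁸)²: (a²⁸) · a²⁸ = a²⁵

Answer: a²⁵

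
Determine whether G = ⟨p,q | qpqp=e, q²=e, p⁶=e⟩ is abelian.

p·q = pq but q·p = p⁵q, so p·q ≠ q·p and G is not abelian.

Answer: No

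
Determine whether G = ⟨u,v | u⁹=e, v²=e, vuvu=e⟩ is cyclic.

Every cyclic group is abelian. But u·v = uv while v·u = u⁸v, so u·v ≠ v·u and G is not abelian. Hence G is not cyclic.

Answer: No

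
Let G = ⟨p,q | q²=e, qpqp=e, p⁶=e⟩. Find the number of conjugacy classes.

The conjugacy classes (representative and size) are:
  [e] (size 1), [p⁵] (size 2), [p⁴] (size 2), [p³] (size 1), [q] (size 3), [p³q] (size 3).
Class equation: 1 + 2 + 2 + 1 + 3 + 3 = 12 = |G|. So G has 6 conjugacy classes.

Answer: 6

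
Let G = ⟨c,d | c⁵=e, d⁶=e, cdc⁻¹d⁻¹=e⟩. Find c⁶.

Compute successive powers of c, reducing at each step:
  c²: c · c = c²
  c³: (c²) · c = c³
  c⁴: (c³) · c = c⁴
  c⁵: (c⁴) · c = e
  c⁶: e · c = c

Answer: c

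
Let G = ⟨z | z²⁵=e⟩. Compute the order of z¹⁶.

Compute successive powers until reaching e:
  (z¹⁶)¹ = z¹⁶, (z¹⁶)² = z⁷, (z¹⁶)³ = z²³, (z¹⁶)⁴ = z¹⁴, (z¹⁶)⁵ = z⁵, (z¹⁶)⁶ = z²¹, (z¹⁶)⁷ = z¹², (z¹⁶)⁸ = z³, (z¹⁶)⁹ = z¹⁹, (z¹⁶)¹⁰ = z¹⁰, (z¹⁶)¹¹ = z, (z¹⁶)¹² = z¹⁷, (z¹⁶)¹³ = z⁸, (z¹⁶)¹⁴ = z²⁴, (z¹⁶)¹⁵ = z¹⁵, (z¹⁶)¹⁶ = z⁶, (z¹⁶)¹⁷ = z²², (z¹⁶)¹⁸ = z¹³, (z¹⁶)¹⁹ = z⁴, (z¹⁶)²⁰ = z²⁰, (z¹⁶)²¹ = z¹¹, (z¹⁶)²² = z², (z¹⁶)²³ = z¹⁸, (z¹⁶)²⁴ = z⁹, (z¹⁶)²⁵ = e.
The smallest positive k with (z¹⁶)ᵏ = e is 25.

Answer: 25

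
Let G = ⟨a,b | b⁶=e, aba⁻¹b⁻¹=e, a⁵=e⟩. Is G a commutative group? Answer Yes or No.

Each pair of generators commutes: a·b = ab = b·a. Since the generators pairwise commute, every element of G commutes with every other, so G is abelian.

Answer: Yes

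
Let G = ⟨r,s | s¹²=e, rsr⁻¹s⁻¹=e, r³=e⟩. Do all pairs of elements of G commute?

Each pair of generators commutes: r·s = rs = s·r. Since the generators pairwise commute, every element of G commutes with every other, so G is abelian.

Answer: Yes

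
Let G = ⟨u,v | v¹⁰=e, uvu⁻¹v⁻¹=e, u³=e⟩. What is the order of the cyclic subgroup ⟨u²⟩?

|⟨u²⟩| equals the order of u². Compute successive powers until reaching e:
  (u²)¹ = u², (u²)² = u, (u²)³ = e.
The smallest positive k with (u²)ᵏ = e is 3, so |⟨u²⟩| = 3.

Answer: 3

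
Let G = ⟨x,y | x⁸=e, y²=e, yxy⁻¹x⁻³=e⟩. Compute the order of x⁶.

Compute successive powers until reaching e:
  (x⁶)¹ = x⁶, (x⁶)² = x⁴, (x⁶)³ = x², (x⁶)⁴ = e.
The smallest positive k with (x⁶)ᵏ = e is 4.

Answer: 4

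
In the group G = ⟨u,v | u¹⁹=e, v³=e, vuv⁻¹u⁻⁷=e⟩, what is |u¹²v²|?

Compute successive powers until reaching e:
  (u¹²v²)¹ = u¹²v², (u¹²v²)² = u¹¹v, (u¹²v²)³ = e.
The smallest positive k with (u¹²v²)ᵏ = e is 3.

Answer: 3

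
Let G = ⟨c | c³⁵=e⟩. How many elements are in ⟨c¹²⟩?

|⟨c¹²⟩| equals the order of c¹². Compute successive powers until reaching e:
  (c¹²)¹ = c¹², (c¹²)² = c²⁴, (c¹²)³ = c, (c¹²)⁴ = c¹³, (c¹²)⁵ = c²⁵, (c¹²)⁶ = c², (c¹²)⁷ = c¹⁴, (c¹²)⁸ = c²⁶, (c¹²)⁹ = c³, (c¹²)¹⁰ = c¹⁵, (c¹²)¹¹ = c²⁷, (c¹²)¹² = c⁴, (c¹²)¹³ = c¹⁶, (c¹²)¹⁴ = c²⁸, (c¹²)¹⁵ = c⁵, (c¹²)¹⁶ = c¹⁷, (c¹²)¹⁷ = c²⁹, (c¹²)¹⁸ = c⁶, (c¹²)¹⁹ = c¹⁸, (c¹²)²⁰ = c³⁰, (c¹²)²¹ = c⁷, (c¹²)²² = c¹⁹, (c¹²)²³ = c³¹, (c¹²)²⁴ = c⁸, (c¹²)²⁵ = c²⁰, (c¹²)²⁶ = c³², (c¹²)²⁷ = c⁹, (c¹²)²⁸ = c²¹, (c¹²)²⁹ = c³³, (c¹²)³⁰ = c¹⁰, (c¹²)³¹ = c²², (c¹²)³² = c³⁴, (c¹²)³³ = c¹¹, (c¹²)³⁴ = c²³, (c¹²)³⁵ = e.
The smallest positive k with (c¹²)ᵏ = e is 35, so |⟨c¹²⟩| = 35.

Answer: 35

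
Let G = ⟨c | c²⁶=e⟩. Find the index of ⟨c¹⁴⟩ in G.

First find ord(c¹⁴) by computing successive powers:
  (c¹⁴)¹ = c¹⁴, (c¹⁴)² = c², (c¹⁴)³ = c¹⁶, (c¹⁴)⁴ = c⁴, (c¹⁴)⁵ = c¹⁸, (c¹⁴)⁶ = c⁶, (c¹⁴)⁷ = c²⁰, (c¹⁴)⁸ = c⁸, (c¹⁴)⁹ = c²², (c¹⁴)¹⁰ = c¹⁰, (c¹⁴)¹¹ = c²⁴, (c¹⁴)¹² = c¹², (c¹⁴)¹³ = e.
So |⟨c¹⁴⟩| = ord(c¹⁴) = 13. With |G| = 26, by Lagrange [G : ⟨c¹⁴⟩] = 26/13 = 2.

Answer: 2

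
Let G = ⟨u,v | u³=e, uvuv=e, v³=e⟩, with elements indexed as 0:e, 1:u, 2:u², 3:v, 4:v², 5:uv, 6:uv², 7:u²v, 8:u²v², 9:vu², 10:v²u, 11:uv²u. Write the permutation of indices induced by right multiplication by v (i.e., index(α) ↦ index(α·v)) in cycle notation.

(0 3 4)(1 5 6)(2 7 8)(9 11 10)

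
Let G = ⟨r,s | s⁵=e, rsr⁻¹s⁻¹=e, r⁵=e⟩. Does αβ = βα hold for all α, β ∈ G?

Each pair of generators commutes: r·s = rs = s·r. Since the generators pairwise commute, every element of G commutes with every other, so G is abelian.

Answer: Yes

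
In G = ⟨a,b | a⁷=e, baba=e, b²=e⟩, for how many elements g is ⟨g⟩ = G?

⟨g⟩ = G would require ord(g) = |G| = 14, but the maximum element order in G is 7 < 14. So G is not cyclic and no single element generates it: the count is 0.

Answer: 0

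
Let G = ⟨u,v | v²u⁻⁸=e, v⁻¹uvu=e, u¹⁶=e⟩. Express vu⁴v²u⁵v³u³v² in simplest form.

Multiply left to right, reducing at each step:
  v · u⁴ = u⁴v⁻¹
  (u⁴v⁻¹) · v² = u⁴v
  (u⁴v) · u⁵ = u⁷v⁻¹
  (u⁷v⁻¹) · v³ = u¹⁵
  (u¹⁵) · u³ = u²
  (u²) · v² = u¹⁰

Answer: u¹⁰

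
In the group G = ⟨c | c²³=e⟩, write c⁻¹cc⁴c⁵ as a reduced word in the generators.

Multiply left to right, reducing at each step:
  (c²²) · c = e
  e · c⁴ = c⁴
  (c⁴) · c⁵ = c⁹

Answer: c⁹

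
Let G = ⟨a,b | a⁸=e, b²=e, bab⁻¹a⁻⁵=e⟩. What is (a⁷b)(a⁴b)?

Compute (a⁷b) · (a⁴b) by multiplying left to right and reducing via the relations at each step:
  (a⁷b) · a⁴ = a³b
  (a³b) · b = a³

Answer: a³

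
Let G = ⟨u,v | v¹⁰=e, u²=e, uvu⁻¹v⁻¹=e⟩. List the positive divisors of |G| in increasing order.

|G| = 20 = 2² · 5. By Lagrange's theorem the order of any subgroup divides 20; the divisors of 20 are 1, 2, 4, 5, 10, 20.

Answer: 1, 2, 4, 5, 10, 20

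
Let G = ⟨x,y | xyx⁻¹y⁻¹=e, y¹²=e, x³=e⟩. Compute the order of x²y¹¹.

Compute successive powers until reaching e:
  (x²y¹¹)¹ = x²y¹¹, (x²y¹¹)² = xy¹⁰, (x²y¹¹)³ = y⁹, (x²y¹¹)⁴ = x²y⁸, (x²y¹¹)⁵ = xy⁷, (x²y¹¹)⁶ = y⁶, (x²y¹¹)⁷ = x²y⁵, (x²y¹¹)⁸ = xy⁴, (x²y¹¹)⁹ = y³, (x²y¹¹)¹⁰ = x²y², (x²y¹¹)¹¹ = xy, (x²y¹¹)¹² = e.
The smallest positive k with (x²y¹¹)ᵏ = e is 12.

Answer: 12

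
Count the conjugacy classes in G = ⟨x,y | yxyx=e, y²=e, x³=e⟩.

The conjugacy classes (representative and size) are:
  [e] (size 1), [x] (size 2), [xy] (size 3).
Class equation: 1 + 2 + 3 = 6 = |G|. So G has 3 conjugacy classes.

Answer: 3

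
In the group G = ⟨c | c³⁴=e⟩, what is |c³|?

Compute successive powers until reaching e:
  (c³)¹ = c³, (c³)² = c⁶, (c³)³ = c⁹, (c³)⁴ = c¹², (c³)⁵ = c¹⁵, (c³)⁶ = c¹⁸, (c³)⁷ = c²¹, (c³)⁸ = c²⁴, (c³)⁹ = c²⁷, (c³)¹⁰ = c³⁰, (c³)¹¹ = c³³, (c³)¹² = c², (c³)¹³ = c⁵, (c³)¹⁴ = c⁸, (c³)¹⁵ = c¹¹, (c³)¹⁶ = c¹⁴, (c³)¹⁷ = c¹⁷, (c³)¹⁸ = c²⁰, (c³)¹⁹ = c²³, (c³)²⁰ = c²⁶, (c³)²¹ = c²⁹, (c³)²² = c³², (c³)²³ = c, (c³)²⁴ = c⁴, (c³)²⁵ = c⁷, (c³)²⁶ = c¹⁰, (c³)²⁷ = c¹³, (c³)²⁸ = c¹⁶, (c³)²⁹ = c¹⁹, (c³)³⁰ = c²², (c³)³¹ = c²⁵, (c³)³² = c²⁸, (c³)³³ = c³¹, (c³)³⁴ = e.
The smallest positive k with (c³)ᵏ = e is 34.

Answer: 34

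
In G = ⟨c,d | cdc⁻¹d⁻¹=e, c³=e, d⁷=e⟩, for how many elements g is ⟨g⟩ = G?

G is cyclic of order 21. An element generates G iff its order is 21, and a cyclic group of order 21 has exactly φ(21) = 12 such elements.

Answer: 12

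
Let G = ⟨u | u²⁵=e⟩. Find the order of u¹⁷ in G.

Compute successive powers until reaching e:
  (u¹⁷)¹ = u¹⁷, (u¹⁷)² = u⁹, (u¹⁷)³ = u, (u¹⁷)⁴ = u¹⁸, (u¹⁷)⁵ = u¹⁰, (u¹⁷)⁶ = u², (u¹⁷)⁷ = u¹⁹, (u¹⁷)⁸ = u¹¹, (u¹⁷)⁹ = u³, (u¹⁷)¹⁰ = u²⁰, (u¹⁷)¹¹ = u¹², (u¹⁷)¹² = u⁴, (u¹⁷)¹³ = u²¹, (u¹⁷)¹⁴ = u¹³, (u¹⁷)¹⁵ = u⁵, (u¹⁷)¹⁶ = u²², (u¹⁷)¹⁷ = u¹⁴, (u¹⁷)¹⁸ = u⁶, (u¹⁷)¹⁹ = u²³, (u¹⁷)²⁰ = u¹⁵, (u¹⁷)²¹ = u⁷, (u¹⁷)²² = u²⁴, (u¹⁷)²³ = u¹⁶, (u¹⁷)²⁴ = u⁸, (u¹⁷)²⁵ = e.
The smallest positive k with (u¹⁷)ᵏ = e is 25.

Answer: 25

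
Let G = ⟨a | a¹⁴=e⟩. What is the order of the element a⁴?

Compute successive powers until reaching e:
  (a⁴)¹ = a⁴, (a⁴)² = a⁸, (a⁴)³ = a¹², (a⁴)⁴ = a², (a⁴)⁵ = a⁶, (a⁴)⁶ = a¹⁰, (a⁴)⁷ = e.
The smallest positive k with (a⁴)ᵏ = e is 7.

Answer: 7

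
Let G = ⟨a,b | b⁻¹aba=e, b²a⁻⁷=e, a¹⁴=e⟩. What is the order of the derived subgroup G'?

G' = [G, G] is generated by all commutators. The generator-pair commutators are: [a, b] = a².
The subgroup they normally generate is {e, a², a⁴, a⁶, a⁸, a¹⁰, a¹²}, of order 7.
Check: |G/G'| = 28/7 = 4 is the order of the abelianisation.

Answer: 7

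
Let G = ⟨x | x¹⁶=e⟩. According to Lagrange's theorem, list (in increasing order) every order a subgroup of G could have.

|G| = 16 = 2⁴. By Lagrange's theorem the order of any subgroup divides 16; the divisors of 16 are 1, 2, 4, 8, 16.

Answer: 1, 2, 4, 8, 16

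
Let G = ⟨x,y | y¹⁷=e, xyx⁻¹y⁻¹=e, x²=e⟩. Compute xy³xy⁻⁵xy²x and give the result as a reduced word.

Multiply left to right, reducing at each step:
  x · y³ = xy³
  (xy³) · x = y³
  (y³) · y⁻⁵ = y¹⁵
  (y¹⁵) · x = xy¹⁵
  (xy¹⁵) · y² = x
  x · x = e

Answer: e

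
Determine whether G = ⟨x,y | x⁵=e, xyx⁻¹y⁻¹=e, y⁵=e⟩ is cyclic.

|G| = 25, but the maximum element order in G is 5 < 25. No single element generates all of G, so G is not cyclic.

Answer: No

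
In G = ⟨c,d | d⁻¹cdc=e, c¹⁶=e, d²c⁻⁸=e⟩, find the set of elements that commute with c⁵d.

⟨c⁵d⟩ ⊆ C_G(c⁵d) since powers of c⁵d commute with c⁵d; so |C_G(c⁵d)| ≥ |⟨c⁵d⟩| = 4.
By orbit–stabilizer, |C_G(c⁵d)| = |G| / |conj. class of c⁵d| = 32 / 8 = 4.
The 4 elements commuting with c⁵d are {e, c⁸, c⁵d, c⁵d⁻¹}.

Answer: {e, c⁸, c⁵d, c⁵d⁻¹}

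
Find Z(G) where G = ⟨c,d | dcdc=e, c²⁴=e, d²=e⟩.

An element z ∈ Z(G) iff z commutes with every generator.
For example c¹² is central: (c¹²)·c = c¹³ = c·(c¹²); (c¹²)·d = c¹²d = d·(c¹²).
Whereas c ∉ Z(G) since c·d = cd ≠ c²³d = d·c.
Checking each of the 48 elements this way gives Z(G) = {e, c¹²}, of order 2.

Answer: {e, c¹²}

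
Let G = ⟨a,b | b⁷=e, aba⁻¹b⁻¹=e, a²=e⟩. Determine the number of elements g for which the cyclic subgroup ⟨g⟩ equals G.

G is cyclic of order 14. An element generates G iff its order is 14, and a cyclic group of order 14 has exactly φ(14) = 6 such elements.

Answer: 6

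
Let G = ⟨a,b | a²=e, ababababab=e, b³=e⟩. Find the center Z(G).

An element z ∈ Z(G) iff z commutes with every generator.
For example e is central: e·a = a = a·e; e·b = b = b·e.
Whereas a ∉ Z(G) since a·b = ab ≠ ba = b·a.
Checking each of the 60 elements this way gives Z(G) = {e}, of order 1.

Answer: {e}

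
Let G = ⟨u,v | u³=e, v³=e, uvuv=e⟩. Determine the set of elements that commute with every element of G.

An element z ∈ Z(G) iff z commutes with every generator.
For example e is central: e·u = u = u·e; e·v = v = v·e.
Whereas u ∉ Z(G) since u·v = uv ≠ u²v² = v·u.
Checking each of the 12 elements this way gives Z(G) = {e}, of order 1.

Answer: {e}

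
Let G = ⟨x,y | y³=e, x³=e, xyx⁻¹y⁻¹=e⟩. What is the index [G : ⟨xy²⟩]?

First find ord(xy²) by computing successive powers:
  (xy²)¹ = xy², (xy²)² = x²y, (xy²)³ = e.
So |⟨xy²⟩| = ord(xy²) = 3. With |G| = 9, by Lagrange [G : ⟨xy²⟩] = 9/3 = 3.

Answer: 3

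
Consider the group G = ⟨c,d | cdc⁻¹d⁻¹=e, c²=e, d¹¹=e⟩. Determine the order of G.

Enumerate words in the generators, reducing via the relations: the distinct elements are
  {c, d, e, cd, d², d³, d⁴, d⁵, d⁶, d⁷, d⁸, d⁹, cd², cd³, cd⁴, cd⁵, cd⁶, cd⁷, cd⁸, cd⁹, d¹⁰, cd¹⁰}.
No further products give new elements, so |G| = 22.

Answer: 22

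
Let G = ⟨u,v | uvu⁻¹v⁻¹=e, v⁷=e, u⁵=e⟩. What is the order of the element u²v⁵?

Compute successive powers until reaching e:
  (u²v⁵)¹ = u²v⁵, (u²v⁵)² = u⁴v³, (u²v⁵)³ = uv, (u²v⁵)⁴ = u³v⁶, (u²v⁵)⁵ = v⁴, (u²v⁵)⁶ = u²v², (u²v⁵)⁷ = u⁴, (u²v⁵)⁸ = uv⁵, (u²v⁵)⁹ = u³v³, (u²v⁵)¹⁰ = v, (u²v⁵)¹¹ = u²v⁶, (u²v⁵)¹² = u⁴v⁴, (u²v⁵)¹³ = uv², (u²v⁵)¹⁴ = u³, (u²v⁵)¹⁵ = v⁵, (u²v⁵)¹⁶ = u²v³, (u²v⁵)¹⁷ = u⁴v, (u²v⁵)¹⁸ = uv⁶, (u²v⁵)¹⁹ = u³v⁴, (u²v⁵)²⁰ = v², (u²v⁵)²¹ = u², (u²v⁵)²² = u⁴v⁵, (u²v⁵)²³ = uv³, (u²v⁵)²⁴ = u³v, (u²v⁵)²⁵ = v⁶, (u²v⁵)²⁶ = u²v⁴, (u²v⁵)²⁷ = u⁴v², (u²v⁵)²⁸ = u, (u²v⁵)²⁹ = u³v⁵, (u²v⁵)³⁰ = v³, (u²v⁵)³¹ = u²v, (u²v⁵)³² = u⁴v⁶, (u²v⁵)³³ = uv⁴, (u²v⁵)³⁴ = u³v², (u²v⁵)³⁵ = e.
The smallest positive k with (u²v⁵)ᵏ = e is 35.

Answer: 35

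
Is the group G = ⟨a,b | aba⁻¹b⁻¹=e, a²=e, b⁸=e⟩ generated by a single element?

|G| = 16, but the maximum element order in G is 8 < 16. No single element generates all of G, so G is not cyclic.

Answer: No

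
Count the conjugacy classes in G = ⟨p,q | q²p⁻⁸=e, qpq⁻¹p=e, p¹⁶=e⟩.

The conjugacy classes (representative and size) are:
  [e] (size 1), [p] (size 2), [p¹⁴] (size 2), [p¹³] (size 2), [p¹²] (size 2), [p⁵] (size 2), [p¹⁰] (size 2), [p⁷] (size 2), [p⁸] (size 1), [q⁻¹] (size 8), [p⁷q⁻¹] (size 8).
Class equation: 1 + 2 + 2 + 2 + 2 + 2 + 2 + 2 + 1 + 8 + 8 = 32 = |G|. So G has 11 conjugacy classes.

Answer: 11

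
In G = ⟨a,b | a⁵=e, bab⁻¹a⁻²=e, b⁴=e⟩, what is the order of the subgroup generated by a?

|⟨a⟩| equals the order of a. Compute successive powers until reaching e:
  a¹ = a, a² = a², a³ = a³, a⁴ = a⁴, a⁵ = e.
The smallest positive k with aᵏ = e is 5, so |⟨a⟩| = 5.

Answer: 5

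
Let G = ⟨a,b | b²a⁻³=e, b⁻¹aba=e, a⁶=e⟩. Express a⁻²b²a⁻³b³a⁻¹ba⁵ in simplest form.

Multiply left to right, reducing at each step:
  (a⁴) · b² = a
  a · a⁻³ = a⁴
  (a⁴) · b³ = ab
  (ab) · a⁻¹ = a²b
  (a²b) · b = a⁵
  (a⁵) · a⁵ = a⁴

Answer: a⁴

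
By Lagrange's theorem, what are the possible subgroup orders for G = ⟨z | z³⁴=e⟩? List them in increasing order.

|G| = 34 = 2 · 17. By Lagrange's theorem the order of any subgroup divides 34; the divisors of 34 are 1, 2, 17, 34.

Answer: 1, 2, 17, 34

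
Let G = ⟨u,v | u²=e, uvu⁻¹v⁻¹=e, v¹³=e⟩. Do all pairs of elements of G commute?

Each pair of generators commutes: u·v = uv = v·u. Since the generators pairwise commute, every element of G commutes with every other, so G is abelian.

Answer: Yes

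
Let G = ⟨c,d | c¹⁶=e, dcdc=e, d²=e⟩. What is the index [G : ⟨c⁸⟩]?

First find ord(c⁸) by computing successive powers:
  (c⁸)¹ = c⁸, (c⁸)² = e.
So |⟨c⁸⟩| = ord(c⁸) = 2. With |G| = 32, by Lagrange [G : ⟨c⁸⟩] = 32/2 = 16.

Answer: 16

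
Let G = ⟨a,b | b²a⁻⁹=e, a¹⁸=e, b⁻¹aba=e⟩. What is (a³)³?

Compute successive powers of (a³), reducing at each step:
  (a³)²: (a³) · a³ = a⁶
  (a³)³: (a⁶) · a³ = a⁹

Answer: a⁹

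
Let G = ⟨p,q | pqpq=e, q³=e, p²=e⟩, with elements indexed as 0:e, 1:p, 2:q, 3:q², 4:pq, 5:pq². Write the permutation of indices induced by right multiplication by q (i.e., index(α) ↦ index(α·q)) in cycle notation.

(0 2 3)(1 4 5)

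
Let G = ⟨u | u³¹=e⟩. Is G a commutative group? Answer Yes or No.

G has a single generator, so G is cyclic and hence abelian.

Answer: Yes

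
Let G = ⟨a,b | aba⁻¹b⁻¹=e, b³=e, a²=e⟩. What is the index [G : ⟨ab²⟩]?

First find ord(ab²) by computing successive powers:
  (ab²)¹ = ab², (ab²)² = b, (ab²)³ = a, (ab²)⁴ = b², (ab²)⁵ = ab, (ab²)⁶ = e.
So |⟨ab²⟩| = ord(ab²) = 6. With |G| = 6, by Lagrange [G : ⟨ab²⟩] = 6/6 = 1.

Answer: 1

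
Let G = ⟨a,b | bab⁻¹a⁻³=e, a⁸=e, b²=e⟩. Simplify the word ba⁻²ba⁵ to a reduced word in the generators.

Multiply left to right, reducing at each step:
  b · a⁻² = a²b
  (a²b) · b = a²
  (a²) · a⁵ = a⁷

Answer: a⁷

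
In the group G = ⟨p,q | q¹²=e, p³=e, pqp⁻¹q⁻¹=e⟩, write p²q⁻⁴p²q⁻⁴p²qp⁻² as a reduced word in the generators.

Multiply left to right, reducing at each step:
  (p²) · q⁻⁴ = p²q⁸
  (p²q⁸) · p² = pq⁸
  (pq⁸) · q⁻⁴ = pq⁴
  (pq⁴) · p² = q⁴
  (q⁴) · q = q⁵
  (q⁵) · p⁻² = pq⁵

Answer: pq⁵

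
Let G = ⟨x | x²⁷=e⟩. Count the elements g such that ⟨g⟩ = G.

G is cyclic of order 27. An element generates G iff its order is 27, and a cyclic group of order 27 has exactly φ(27) = 18 such elements.

Answer: 18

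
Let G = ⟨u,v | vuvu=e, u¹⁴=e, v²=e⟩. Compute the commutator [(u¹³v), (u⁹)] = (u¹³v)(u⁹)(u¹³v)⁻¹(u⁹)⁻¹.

[(u¹³v), (u⁹)] = (u¹³v)·(u⁹)·(u¹³v)⁻¹·(u⁹)⁻¹.
  (u¹³v) · (u⁹) = u⁴v
  (u⁴v) · (u¹³v) = u⁵
  (u⁵) · (u⁵) = u¹⁰

Answer: u¹⁰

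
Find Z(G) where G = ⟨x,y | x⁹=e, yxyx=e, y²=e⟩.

An element z ∈ Z(G) iff z commutes with every generator.
For example e is central: e·x = x = x·e; e·y = y = y·e.
Whereas x ∉ Z(G) since x·y = xy ≠ x⁸y = y·x.
Checking each of the 18 elements this way gives Z(G) = {e}, of order 1.

Answer: {e}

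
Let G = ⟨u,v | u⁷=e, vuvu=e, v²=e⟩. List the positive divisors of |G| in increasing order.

|G| = 14 = 2 · 7. By Lagrange's theorem the order of any subgroup divides 14; the divisors of 14 are 1, 2, 7, 14.

Answer: 1, 2, 7, 14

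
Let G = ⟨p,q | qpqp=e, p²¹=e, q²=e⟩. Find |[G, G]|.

G' = [G, G] is generated by all commutators. The generator-pair commutators are: [p, q] = p².
The subgroup they normally generate is {e, p, p², p³, p⁴, p⁵, p⁶, p⁷, p⁸, p⁹, p¹⁰, p¹¹, p¹², p¹³, p¹⁴, p¹⁵, p¹⁶, p¹⁷, p¹⁸, p¹⁹, p²⁰}, of order 21.
Check: |G/G'| = 42/21 = 2 is the order of the abelianisation.

Answer: 21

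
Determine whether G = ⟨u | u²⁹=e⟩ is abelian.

G has a single generator, so G is cyclic and hence abelian.

Answer: Yes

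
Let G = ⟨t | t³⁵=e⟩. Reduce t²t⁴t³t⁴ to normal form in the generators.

Multiply left to right, reducing at each step:
  (t²) · t⁴ = t⁶
  (t⁶) · t³ = t⁹
  (t⁹) · t⁴ = t¹³

Answer: t¹³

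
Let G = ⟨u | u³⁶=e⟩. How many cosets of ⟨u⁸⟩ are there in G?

First find ord(u⁸) by computing successive powers:
  (u⁸)¹ = u⁸, (u⁸)² = u¹⁶, (u⁸)³ = u²⁴, (u⁸)⁴ = u³², (u⁸)⁵ = u⁴, (u⁸)⁶ = u¹², (u⁸)⁷ = u²⁰, (u⁸)⁸ = u²⁸, (u⁸)⁹ = e.
So |⟨u⁸⟩| = ord(u⁸) = 9. With |G| = 36, by Lagrange [G : ⟨u⁸⟩] = 36/9 = 4.

Answer: 4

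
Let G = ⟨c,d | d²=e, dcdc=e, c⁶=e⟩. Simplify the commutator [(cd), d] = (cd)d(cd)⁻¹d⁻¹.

[(cd), d] = (cd)·d·(cd)⁻¹·d⁻¹.
  (cd) · d = c
  c · (cd) = c²d
  (c²d) · d = c²

Answer: c²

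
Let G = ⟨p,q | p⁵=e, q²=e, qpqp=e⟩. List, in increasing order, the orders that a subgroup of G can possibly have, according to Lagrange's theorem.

|G| = 10 = 2 · 5. By Lagrange's theorem the order of any subgroup divides 10; the divisors of 10 are 1, 2, 5, 10.

Answer: 1, 2, 5, 10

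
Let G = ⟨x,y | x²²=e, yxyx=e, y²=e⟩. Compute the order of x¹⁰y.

Compute successive powers until reaching e:
  (x¹⁰y)¹ = x¹⁰y, (x¹⁰y)² = e.
The smallest positive k with (x¹⁰y)ᵏ = e is 2.

Answer: 2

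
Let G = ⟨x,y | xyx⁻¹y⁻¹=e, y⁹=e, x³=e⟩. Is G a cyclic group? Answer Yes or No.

|G| = 27, but the maximum element order in G is 9 < 27. No single element generates all of G, so G is not cyclic.

Answer: No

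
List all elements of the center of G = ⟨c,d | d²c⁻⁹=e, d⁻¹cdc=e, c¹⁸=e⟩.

An element z ∈ Z(G) iff z commutes with every generator.
For example c⁹ is central: (c⁹)·c = c¹⁰ = c·(c⁹); (c⁹)·d = d⁻¹ = d·(c⁹).
Whereas c ∉ Z(G) since c·d = cd ≠ c⁸d⁻¹ = d·c.
Checking each of the 36 elements this way gives Z(G) = {e, c⁹}, of order 2.

Answer: {e, c⁹}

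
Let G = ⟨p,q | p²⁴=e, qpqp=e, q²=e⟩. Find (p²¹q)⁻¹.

The order of (p²¹q) is 2 (smallest k with (p²¹q)ᵏ = e), so (p²¹q)⁻¹ = (p²¹q)¹ = p²¹q.
Check: (p²¹q) · (p²¹q) → (p²¹q) · p²¹ = q;   q · q = e, giving e as required.

Answer: p²¹q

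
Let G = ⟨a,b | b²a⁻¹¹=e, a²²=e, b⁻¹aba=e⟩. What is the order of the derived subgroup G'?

G' = [G, G] is generated by all commutators. The generator-pair commutators are: [a, b] = a².
The subgroup they normally generate is {e, a², a⁴, a⁶, a⁸, a¹⁰, a¹², a¹⁴, a¹⁶, a¹⁸, a²⁰}, of order 11.
Check: |G/G'| = 44/11 = 4 is the order of the abelianisation.

Answer: 11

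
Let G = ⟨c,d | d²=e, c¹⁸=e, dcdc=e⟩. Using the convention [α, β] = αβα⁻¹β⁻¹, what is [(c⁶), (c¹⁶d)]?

[(c⁶), (c¹⁶d)] = (c⁶)·(c¹⁶d)·(c⁶)⁻¹·(c¹⁶d)⁻¹.
  (c⁶) · (c¹⁶d) = c⁴d
  (c⁴d) · (c¹²) = c¹⁰d
  (c¹⁰d) · (c¹⁶d) = c¹²

Answer: c¹²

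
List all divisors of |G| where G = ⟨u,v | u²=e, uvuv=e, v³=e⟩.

|G| = 6 = 2 · 3. By Lagrange's theorem the order of any subgroup divides 6; the divisors of 6 are 1, 2, 3, 6.

Answer: 1, 2, 3, 6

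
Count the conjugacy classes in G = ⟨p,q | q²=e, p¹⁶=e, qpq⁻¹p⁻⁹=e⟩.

The conjugacy classes (representative and size) are:
  [e] (size 1), [p⁹] (size 2), [p²] (size 1), [p³] (size 2), [p⁴] (size 1), [p¹³] (size 2), [p⁶] (size 1), [p¹⁵] (size 2), [p⁸] (size 1), [p¹⁰] (size 1), [p¹²] (size 1), [p¹⁴] (size 1), [q] (size 2), [pq] (size 2), [p²q] (size 2), [p¹¹q] (size 2), [p⁴q] (size 2), [p¹³q] (size 2), [p¹⁴q] (size 2), [p¹⁵q] (size 2).
Class equation: 1 + 2 + 1 + 2 + 1 + 2 + 1 + 2 + 1 + 1 + 1 + 1 + 2 + 2 + 2 + 2 + 2 + 2 + 2 + 2 = 32 = |G|. So G has 20 conjugacy classes.

Answer: 20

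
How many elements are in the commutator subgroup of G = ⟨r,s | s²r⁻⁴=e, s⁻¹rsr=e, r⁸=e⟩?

G' = [G, G] is generated by all commutators. The generator-pair commutators are: [r, s] = r².
The subgroup they normally generate is {e, r², r⁴, r⁶}, of order 4.
Check: |G/G'| = 16/4 = 4 is the order of the abelianisation.

Answer: 4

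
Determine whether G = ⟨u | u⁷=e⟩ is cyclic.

|G| = 7. The element u has order 7 (its powers give 7 distinct elements), so ⟨u⟩ = G and G is cyclic.

Answer: Yes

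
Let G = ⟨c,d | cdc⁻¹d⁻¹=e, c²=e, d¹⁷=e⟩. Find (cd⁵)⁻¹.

The order of (cd⁵) is 34 (smallest k with (cd⁵)ᵏ = e), so (cd⁵)⁻¹ = (cd⁵)³³ = cd¹².
Check: (cd⁵) · (cd¹²) → (cd⁵) · c = d⁵;   (d⁵) · d¹² = e, giving e as required.

Answer: cd¹²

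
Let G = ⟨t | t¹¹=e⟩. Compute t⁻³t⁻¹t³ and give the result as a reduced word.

Multiply left to right, reducing at each step:
  (t⁸) · t⁻¹ = t⁷
  (t⁷) · t³ = t¹⁰

Answer: t¹⁰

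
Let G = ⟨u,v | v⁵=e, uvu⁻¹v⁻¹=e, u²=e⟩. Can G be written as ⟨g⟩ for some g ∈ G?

|G| = 10. The element uv has order 10 (its powers give 10 distinct elements), so ⟨uv⟩ = G and G is cyclic.

Answer: Yes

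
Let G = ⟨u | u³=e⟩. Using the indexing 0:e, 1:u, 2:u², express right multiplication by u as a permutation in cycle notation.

(0 1 2)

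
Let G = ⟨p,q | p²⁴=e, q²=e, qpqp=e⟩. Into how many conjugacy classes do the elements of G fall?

The conjugacy classes (representative and size) are:
  [e] (size 1), [p²³] (size 2), [p²] (size 2), [p³] (size 2), [p²⁰] (size 2), [p¹⁹] (size 2), [p⁶] (size 2), [p⁷] (size 2), [p⁸] (size 2), [p⁹] (size 2), [p¹⁴] (size 2), [p¹¹] (size 2), [p¹²] (size 1), [p⁴q] (size 12), [p⁵q] (size 12).
Class equation: 1 + 2 + 2 + 2 + 2 + 2 + 2 + 2 + 2 + 2 + 2 + 2 + 1 + 12 + 12 = 48 = |G|. So G has 15 conjugacy classes.

Answer: 15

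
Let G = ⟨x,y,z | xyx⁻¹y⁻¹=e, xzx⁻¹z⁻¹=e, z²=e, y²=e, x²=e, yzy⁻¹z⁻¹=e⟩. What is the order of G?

Enumerate words in the generators, reducing via the relations: the distinct elements are
  {e, x, y, z, xy, xz, yz, xyz}.
No further products give new elements, so |G| = 8.

Answer: 8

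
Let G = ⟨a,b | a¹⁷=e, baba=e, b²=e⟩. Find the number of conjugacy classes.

The conjugacy classes (representative and size) are:
  [e] (size 1), [a¹⁶] (size 2), [a²] (size 2), [a³] (size 2), [a¹³] (size 2), [a¹²] (size 2), [a⁶] (size 2), [a¹⁰] (size 2), [a⁹] (size 2), [a⁷b] (size 17).
Class equation: 1 + 2 + 2 + 2 + 2 + 2 + 2 + 2 + 2 + 17 = 34 = |G|. So G has 10 conjugacy classes.

Answer: 10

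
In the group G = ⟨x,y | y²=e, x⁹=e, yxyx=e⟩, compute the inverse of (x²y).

The order of (x²y) is 2 (smallest k with (x²y)ᵏ = e), so (x²y)⁻¹ = (x²y)¹ = x²y.
Check: (x²y) · (x²y) → (x²y) · x² = y;   y · y = e, giving e as required.

Answer: x²y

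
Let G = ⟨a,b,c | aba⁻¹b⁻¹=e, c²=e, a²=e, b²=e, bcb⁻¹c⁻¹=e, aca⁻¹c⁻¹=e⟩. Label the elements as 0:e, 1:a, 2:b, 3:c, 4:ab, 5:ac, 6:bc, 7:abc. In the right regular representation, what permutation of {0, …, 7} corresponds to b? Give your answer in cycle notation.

(0 2)(1 4)(3 6)(5 7)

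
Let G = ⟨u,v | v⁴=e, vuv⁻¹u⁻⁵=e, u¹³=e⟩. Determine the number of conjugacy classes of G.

The conjugacy classes (representative and size) are:
  [e] (size 1), [u] (size 4), [u²] (size 4), [u⁹] (size 4), [u¹²v] (size 13), [u⁴v²] (size 13), [u¹²v³] (size 13).
Class equation: 1 + 4 + 4 + 4 + 13 + 13 + 13 = 52 = |G|. So G has 7 conjugacy classes.

Answer: 7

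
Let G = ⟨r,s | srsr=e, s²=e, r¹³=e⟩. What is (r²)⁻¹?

The order of (r²) is 13 (smallest k with (r²)ᵏ = e), so (r²)⁻¹ = (r²)¹² = r¹¹.
Check: (r²) · (r¹¹) → (r²) · r¹¹ = e, giving e as required.

Answer: r¹¹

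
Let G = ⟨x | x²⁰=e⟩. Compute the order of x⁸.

Compute successive powers until reaching e:
  (x⁸)¹ = x⁸, (x⁸)² = x¹⁶, (x⁸)³ = x⁴, (x⁸)⁴ = x¹², (x⁸)⁵ = e.
The smallest positive k with (x⁸)ᵏ = e is 5.

Answer: 5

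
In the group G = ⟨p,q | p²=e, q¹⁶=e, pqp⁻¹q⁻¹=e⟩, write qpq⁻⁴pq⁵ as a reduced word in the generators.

Multiply left to right, reducing at each step:
  q · p = pq
  (pq) · q⁻⁴ = pq¹³
  (pq¹³) · p = q¹³
  (q¹³) · q⁵ = q²

Answer: q²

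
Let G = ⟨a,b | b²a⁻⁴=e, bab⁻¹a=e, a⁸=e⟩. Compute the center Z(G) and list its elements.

An element z ∈ Z(G) iff z commutes with every generator.
For example a⁴ is central: (a⁴)·a = a⁵ = a·(a⁴); (a⁴)·b = b⁻¹ = b·(a⁴).
Whereas a ∉ Z(G) since a·b = ab ≠ a³b⁻¹ = b·a.
Checking each of the 16 elements this way gives Z(G) = {e, a⁴}, of order 2.

Answer: {e, a⁴}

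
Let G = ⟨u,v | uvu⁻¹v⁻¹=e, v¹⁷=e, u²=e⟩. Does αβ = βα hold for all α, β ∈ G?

Each pair of generators commutes: u·v = uv = v·u. Since the generators pairwise commute, every element of G commutes with every other, so G is abelian.

Answer: Yes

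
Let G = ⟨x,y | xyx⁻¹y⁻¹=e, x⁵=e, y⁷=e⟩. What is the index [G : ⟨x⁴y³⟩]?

First find ord(x⁴y³) by computing successive powers:
  (x⁴y³)¹ = x⁴y³, (x⁴y³)² = x³y⁶, (x⁴y³)³ = x²y², (x⁴y³)⁴ = xy⁵, (x⁴y³)⁵ = y, (x⁴y³)⁶ = x⁴y⁴, (x⁴y³)⁷ = x³, (x⁴y³)⁸ = x²y³, (x⁴y³)⁹ = xy⁶, (x⁴y³)¹⁰ = y², (x⁴y³)¹¹ = x⁴y⁵, (x⁴y³)¹² = x³y, (x⁴y³)¹³ = x²y⁴, (x⁴y³)¹⁴ = x, (x⁴y³)¹⁵ = y³, (x⁴y³)¹⁶ = x⁴y⁶, (x⁴y³)¹⁷ = x³y², (x⁴y³)¹⁸ = x²y⁵, (x⁴y³)¹⁹ = xy, (x⁴y³)²⁰ = y⁴, (x⁴y³)²¹ = x⁴, (x⁴y³)²² = x³y³, (x⁴y³)²³ = x²y⁶, (x⁴y³)²⁴ = xy², (x⁴y³)²⁵ = y⁵, (x⁴y³)²⁶ = x⁴y, (x⁴y³)²⁷ = x³y⁴, (x⁴y³)²⁸ = x², (x⁴y³)²⁹ = xy³, (x⁴y³)³⁰ = y⁶, (x⁴y³)³¹ = x⁴y², (x⁴y³)³² = x³y⁵, (x⁴y³)³³ = x²y, (x⁴y³)³⁴ = xy⁴, (x⁴y³)³⁵ = e.
So |⟨x⁴y³⟩| = ord(x⁴y³) = 35. With |G| = 35, by Lagrange [G : ⟨x⁴y³⟩] = 35/35 = 1.

Answer: 1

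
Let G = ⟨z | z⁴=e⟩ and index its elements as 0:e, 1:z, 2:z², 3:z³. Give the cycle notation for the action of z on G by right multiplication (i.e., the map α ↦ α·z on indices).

(0 1 2 3)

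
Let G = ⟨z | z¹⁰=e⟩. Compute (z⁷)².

Compute successive powers of (z⁷), reducing at each step:
  (z⁷)²: (z⁷) · z⁷ = z⁴

Answer: z⁴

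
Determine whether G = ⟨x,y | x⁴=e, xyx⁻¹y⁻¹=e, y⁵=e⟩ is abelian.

Each pair of generators commutes: x·y = xy = y·x. Since the generators pairwise commute, every element of G commutes with every other, so G is abelian.

Answer: Yes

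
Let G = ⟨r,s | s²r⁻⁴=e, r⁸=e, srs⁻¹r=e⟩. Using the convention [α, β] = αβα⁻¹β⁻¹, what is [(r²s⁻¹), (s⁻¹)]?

[(r²s⁻¹), (s⁻¹)] = (r²s⁻¹)·(s⁻¹)·(r²s⁻¹)⁻¹·(s⁻¹)⁻¹.
  (r²s⁻¹) · (s⁻¹) = r⁶
  (r⁶) · (r²s) = s
  s · s = r⁴

Answer: r⁴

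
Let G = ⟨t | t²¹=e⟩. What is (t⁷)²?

Compute successive powers of (t⁷), reducing at each step:
  (t⁷)²: (t⁷) · t⁷ = t¹⁴

Answer: t¹⁴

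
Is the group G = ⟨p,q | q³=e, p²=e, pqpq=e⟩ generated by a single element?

Every cyclic group is abelian. But p·q = pq while q·p = pq², so p·q ≠ q·p and G is not abelian. Hence G is not cyclic.

Answer: No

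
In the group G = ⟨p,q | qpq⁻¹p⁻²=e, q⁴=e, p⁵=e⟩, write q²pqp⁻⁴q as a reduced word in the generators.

Multiply left to right, reducing at each step:
  (q²) · p = p⁴q²
  (p⁴q²) · q = p⁴q³
  (p⁴q³) · p⁻⁴ = p²q³
  (p²q³) · q = p²

Answer: p²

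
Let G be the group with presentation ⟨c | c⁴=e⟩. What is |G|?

G is generated by a single element, so G is cyclic. The relator gives c⁴ = e and no smaller power is forced to be e, so the 4 powers {c, e, c², c³} are distinct. Hence |G| = 4.

Answer: 4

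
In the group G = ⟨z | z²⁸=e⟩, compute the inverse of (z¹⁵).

The order of (z¹⁵) is 28 (smallest k with (z¹⁵)ᵏ = e), so (z¹⁵)⁻¹ = (z¹⁵)²⁷ = z¹³.
Check: (z¹⁵) · (z¹³) → (z¹⁵) · z¹³ = e, giving e as required.

Answer: z¹³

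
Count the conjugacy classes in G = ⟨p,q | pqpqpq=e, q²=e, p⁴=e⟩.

The conjugacy classes (representative and size) are:
  [e] (size 1), [p³] (size 6), [p²qp²q] (size 3), [pqp³] (size 6), [qp³] (size 8).
Class equation: 1 + 6 + 3 + 6 + 8 = 24 = |G|. So G has 5 conjugacy classes.

Answer: 5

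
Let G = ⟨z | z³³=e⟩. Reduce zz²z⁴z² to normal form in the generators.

Multiply left to right, reducing at each step:
  z · z² = z³
  (z³) · z⁴ = z⁷
  (z⁷) · z² = z⁹

Answer: z⁹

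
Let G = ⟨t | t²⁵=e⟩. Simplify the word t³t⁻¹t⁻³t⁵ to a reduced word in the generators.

Multiply left to right, reducing at each step:
  (t³) · t⁻¹ = t²
  (t²) · t⁻³ = t²⁴
  (t²⁴) · t⁵ = t⁴

Answer: t⁴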